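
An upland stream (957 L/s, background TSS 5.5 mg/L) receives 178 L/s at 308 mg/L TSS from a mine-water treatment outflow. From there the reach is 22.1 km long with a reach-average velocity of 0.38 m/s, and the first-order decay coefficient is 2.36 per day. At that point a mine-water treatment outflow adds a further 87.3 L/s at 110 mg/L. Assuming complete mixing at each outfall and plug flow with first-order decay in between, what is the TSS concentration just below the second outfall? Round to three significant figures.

Mass balance: C = (957.0·5.500 + 178.0·308.0) / 1135 = 60090/1135 = 52.94 mg/L; combined flow 1135 L/s.
Travel time t = 22.1·1000 / 0.38 = 58160 s = 16.15 h.
First-order decay: C = 52.94·exp(−k·t) = 52.94·0.2042 = 10.81 mg/L.
At the second outfall, C = (1135·10.81 + 87.30·110.0) / (1135 + 87.30) = 17.90 mg/L.

17.9 mg/L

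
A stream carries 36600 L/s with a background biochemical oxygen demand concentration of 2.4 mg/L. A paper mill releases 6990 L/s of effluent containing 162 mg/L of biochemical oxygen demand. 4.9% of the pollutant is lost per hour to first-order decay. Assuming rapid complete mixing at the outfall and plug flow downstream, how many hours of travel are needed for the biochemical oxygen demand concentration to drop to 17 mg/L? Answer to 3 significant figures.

9.93 h

Flow-weighted average: C = (36600·2.400 + 6990·162.0) / 43590 = 1220000/43590 = 27.99 mg/L.
4.9%/h lost → k = −ln(1 − 0.049) = 0.05024 h⁻¹.
27.99·exp(−k·t) = 17 → t = ln(27.99/17)/k = 35740 s = 9.927 h.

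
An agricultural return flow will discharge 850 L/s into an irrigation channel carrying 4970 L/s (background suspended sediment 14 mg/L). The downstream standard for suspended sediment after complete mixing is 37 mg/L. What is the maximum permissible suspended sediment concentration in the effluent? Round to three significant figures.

171 mg/L

At the limit, (Qr·Cr + Qe·Cₑ)/(Qr + Qe) = 37:
Cₑ = (5820·37 − 4970·14.00) / 850.0 = 171.5 mg/L.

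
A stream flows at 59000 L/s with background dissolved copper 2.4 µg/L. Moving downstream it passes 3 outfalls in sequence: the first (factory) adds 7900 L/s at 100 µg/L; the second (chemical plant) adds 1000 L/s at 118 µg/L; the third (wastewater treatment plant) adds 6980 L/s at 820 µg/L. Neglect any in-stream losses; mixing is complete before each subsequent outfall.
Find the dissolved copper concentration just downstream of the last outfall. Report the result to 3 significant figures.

After outfall 1: Q = 59000 + 7900 = 66900 L/s; C = (59000·2.400 + 7900·100.0)/66900 = 13.93 µg/L.
After outfall 2: Q = 66900 + 1000 = 67900 L/s; C = (66900·13.93 + 1000·118.0)/67900 = 15.46 µg/L.
After outfall 3: Q = 67900 + 6980 = 74880 L/s; C = (67900·15.46 + 6980·820.0)/74880 = 90.45 µg/L.

90.5 µg/L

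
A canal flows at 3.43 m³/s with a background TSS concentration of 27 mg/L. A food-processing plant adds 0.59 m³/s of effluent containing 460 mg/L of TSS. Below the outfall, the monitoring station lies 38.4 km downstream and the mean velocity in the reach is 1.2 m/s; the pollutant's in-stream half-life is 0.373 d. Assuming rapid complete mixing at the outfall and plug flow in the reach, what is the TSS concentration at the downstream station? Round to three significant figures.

45.5 mg/L

Mass balance: C = (3.430·27.00 + 0.5900·460.0) / 4.020 = 364.0/4.020 = 90.55 mg/L.
Travel time t = 38.4·1000 / 1.2 = 32000 s = 8.889 h.
Half-life 0.373 d → k = ln 2 / 0.373 = 1.858 d⁻¹.
First-order decay: C = 90.55·exp(−k·t) = 90.55·0.5024 = 45.50 mg/L.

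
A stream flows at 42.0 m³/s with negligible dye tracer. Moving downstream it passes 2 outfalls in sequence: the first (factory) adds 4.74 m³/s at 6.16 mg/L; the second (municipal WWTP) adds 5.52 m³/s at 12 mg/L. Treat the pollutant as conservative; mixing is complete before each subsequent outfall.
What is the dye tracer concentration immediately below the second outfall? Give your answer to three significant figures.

Below outfall 1: Q → 46.74 m³/s, C = (42.00·0 + 4.740·6.160)/46.74 = 0.6247 mg/L.
Below outfall 2: Q → 52.26 m³/s, C = (46.74·0.6247 + 5.520·12.00)/52.26 = 1.826 mg/L.

1.83 mg/L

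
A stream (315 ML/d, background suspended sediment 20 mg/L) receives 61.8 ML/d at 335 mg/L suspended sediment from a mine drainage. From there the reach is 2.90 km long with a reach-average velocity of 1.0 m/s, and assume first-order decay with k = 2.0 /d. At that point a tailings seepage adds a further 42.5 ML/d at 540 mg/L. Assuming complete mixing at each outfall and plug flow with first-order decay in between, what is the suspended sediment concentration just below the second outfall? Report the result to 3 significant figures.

115 mg/L

Mass balance: C = (315.0·20.00 + 61.80·335.0) / 376.8 = 27000/376.8 = 71.66 mg/L; combined flow 376.8 ML/d.
Travel time t = 2.90·1000 / 1.0 = 2900 s = 0.8056 h.
First-order decay: C = 71.66·exp(−k·t) = 71.66·0.9351 = 67.01 mg/L.
At the second outfall, C = (376.8·67.01 + 42.50·540.0) / (376.8 + 42.50) = 115.0 mg/L.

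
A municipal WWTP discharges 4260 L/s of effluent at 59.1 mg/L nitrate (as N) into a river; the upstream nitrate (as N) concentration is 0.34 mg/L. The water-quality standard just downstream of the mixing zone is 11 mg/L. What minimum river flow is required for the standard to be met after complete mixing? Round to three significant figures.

19200 L/s

Set C_mix = 11: (Q·0.3400 + 4260·59.10) / (Q + 4260) = 11
→ Q = 4260·(59.10 − 11)/(11 − 0.3400) = 19220 L/s.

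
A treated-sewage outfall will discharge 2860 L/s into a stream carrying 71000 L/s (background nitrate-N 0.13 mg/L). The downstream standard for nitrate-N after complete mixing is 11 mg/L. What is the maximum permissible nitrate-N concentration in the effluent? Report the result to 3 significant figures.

At the limit, (Qr·Cr + Qe·Cₑ)/(Qr + Qe) = 11:
Cₑ = (73860·11 − 71000·0.1300) / 2860 = 280.8 mg/L.

281 mg/L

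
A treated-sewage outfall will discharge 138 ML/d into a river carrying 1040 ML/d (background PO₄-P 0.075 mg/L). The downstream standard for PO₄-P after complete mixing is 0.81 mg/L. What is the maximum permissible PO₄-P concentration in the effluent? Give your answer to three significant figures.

At the limit, (Qr·Cr + Qe·Cₑ)/(Qr + Qe) = 0.81:
Cₑ = (1178·0.81 − 1040·0.07500) / 138.0 = 6.349 mg/L.

6.35 mg/L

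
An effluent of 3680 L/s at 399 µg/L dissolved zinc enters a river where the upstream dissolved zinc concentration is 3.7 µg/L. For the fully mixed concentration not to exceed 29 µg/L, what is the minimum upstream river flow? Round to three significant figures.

53800 L/s

Set C_mix = 29: (Q·3.700 + 3680·399.0) / (Q + 3680) = 29
→ Q = 3680·(399.0 − 29)/(29 − 3.700) = 53820 L/s.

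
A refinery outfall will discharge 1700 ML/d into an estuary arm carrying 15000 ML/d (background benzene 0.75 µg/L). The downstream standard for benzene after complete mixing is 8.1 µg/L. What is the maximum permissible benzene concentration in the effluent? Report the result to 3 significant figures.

At the limit, (Qr·Cr + Qe·Cₑ)/(Qr + Qe) = 8.1:
Cₑ = (16700·8.1 − 15000·0.7500) / 1700 = 72.95 µg/L.

73.0 µg/L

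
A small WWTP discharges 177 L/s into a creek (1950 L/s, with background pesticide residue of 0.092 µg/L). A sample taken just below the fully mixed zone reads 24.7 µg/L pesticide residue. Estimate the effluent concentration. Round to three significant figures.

296 µg/L

Mass balance: 1950·0.09200 + 177.0·Cₑ = 2127·24.70
→ Cₑ = (2127·24.70 − 1950·0.09200) / 177.0 = 295.8 µg/L.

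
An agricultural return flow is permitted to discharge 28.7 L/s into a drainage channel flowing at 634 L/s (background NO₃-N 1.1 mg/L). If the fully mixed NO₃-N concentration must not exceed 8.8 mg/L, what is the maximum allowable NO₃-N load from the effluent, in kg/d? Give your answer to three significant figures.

444 kg/d

Mass balance at the limit: 634.0·1.100 + 28.70·Cₑ = 662.7·8.8 → Cₑ = 178.9 mg/L.
28.70 L/s = 0.02870 m³/s. Load = 0.02870 m³/s × 178.9 g/m³ × 86 400 s/d = 443.6 kg/d.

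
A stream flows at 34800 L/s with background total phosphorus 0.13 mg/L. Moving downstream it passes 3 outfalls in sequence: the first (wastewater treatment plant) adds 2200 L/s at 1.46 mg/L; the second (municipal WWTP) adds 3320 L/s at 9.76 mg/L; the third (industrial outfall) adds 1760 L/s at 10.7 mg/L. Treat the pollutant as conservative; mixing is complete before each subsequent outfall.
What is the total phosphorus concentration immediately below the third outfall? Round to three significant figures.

1.40 mg/L

After outfall 1: Q = 34800 + 2200 = 37000 L/s; C = (34800·0.1300 + 2200·1.460)/37000 = 0.2091 mg/L.
After outfall 2: Q = 37000 + 3320 = 40320 L/s; C = (37000·0.2091 + 3320·9.760)/40320 = 0.9955 mg/L.
After outfall 3: Q = 40320 + 1760 = 42080 L/s; C = (40320·0.9955 + 1760·10.70)/42080 = 1.401 mg/L.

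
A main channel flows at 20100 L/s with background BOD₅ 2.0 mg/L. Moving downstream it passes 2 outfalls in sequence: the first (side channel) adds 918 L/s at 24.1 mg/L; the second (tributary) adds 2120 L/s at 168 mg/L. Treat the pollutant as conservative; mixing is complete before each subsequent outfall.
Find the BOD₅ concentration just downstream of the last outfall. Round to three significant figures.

18.1 mg/L

After outfall 1: Q = 20100 + 918.0 = 21020 L/s; C = (20100·2.000 + 918.0·24.10)/21020 = 2.965 mg/L.
After outfall 2: Q = 21020 + 2120 = 23140 L/s; C = (21020·2.965 + 2120·168.0)/23140 = 18.09 mg/L.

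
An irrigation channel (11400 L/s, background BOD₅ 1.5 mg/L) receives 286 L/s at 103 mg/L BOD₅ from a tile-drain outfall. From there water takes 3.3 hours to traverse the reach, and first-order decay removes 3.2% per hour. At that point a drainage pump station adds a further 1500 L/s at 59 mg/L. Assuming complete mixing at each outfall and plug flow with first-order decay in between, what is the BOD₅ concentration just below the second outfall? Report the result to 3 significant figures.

9.88 mg/L

Flow-weighted average: C = (11400·1.500 + 286.0·103.0) / 11690 = 46560/11690 = 3.984 mg/L; combined flow 11690 L/s.
3.2%/h lost → k = −ln(1 − 0.032) = 0.03252 h⁻¹.
After decay, C = 3.984 × e^(−kt) = 3.984 × 0.8982 = 3.579 mg/L.
At the second outfall, C = (11690·3.579 + 1500·59.00) / (11690 + 1500) = 9.883 mg/L.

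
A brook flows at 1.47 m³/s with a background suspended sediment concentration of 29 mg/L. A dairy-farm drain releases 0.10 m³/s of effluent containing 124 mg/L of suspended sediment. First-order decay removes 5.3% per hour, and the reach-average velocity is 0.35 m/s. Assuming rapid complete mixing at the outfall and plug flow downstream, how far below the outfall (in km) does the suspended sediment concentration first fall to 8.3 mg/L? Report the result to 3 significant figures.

Flow-weighted average: C = (1.470·29.00 + 0.1000·124.0) / 1.570 = 55.03/1.570 = 35.05 mg/L.
5.3%/h lost → k = −ln(1 − 0.053) = 0.05446 h⁻¹.
Set 35.05·exp(−k·t) = 8.3 → t = ln(35.05/8.3)/k = 95230 s = 26.45 h.
Distance = v·t = 0.35·95230 = 33330 m = 33.33 km.

33.3 km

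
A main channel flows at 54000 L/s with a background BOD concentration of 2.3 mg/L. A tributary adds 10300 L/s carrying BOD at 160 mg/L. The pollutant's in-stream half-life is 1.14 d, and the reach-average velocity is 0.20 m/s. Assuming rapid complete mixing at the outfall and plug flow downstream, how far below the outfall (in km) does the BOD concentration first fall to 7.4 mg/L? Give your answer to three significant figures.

Mass balance: C = (54000·2.300 + 10300·160.0) / 64300 = 1772000/64300 = 27.56 mg/L.
Half-life 1.14 d → k = ln 2 / 1.14 = 0.6080 d⁻¹.
Set 27.56·exp(−k·t) = 7.4 → t = ln(27.56/7.4)/k = 186900 s = 51.90 h.
Distance = v·t = 0.20·186900 = 37370 m = 37.37 km.

37.4 km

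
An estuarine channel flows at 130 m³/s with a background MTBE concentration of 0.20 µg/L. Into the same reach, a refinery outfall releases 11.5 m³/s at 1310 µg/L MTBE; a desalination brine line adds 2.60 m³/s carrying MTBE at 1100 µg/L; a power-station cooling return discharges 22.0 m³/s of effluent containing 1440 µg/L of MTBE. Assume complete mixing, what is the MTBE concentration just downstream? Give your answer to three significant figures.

299 µg/L

Mixed concentration C = ΣQC/ΣQ = (130.0·0.2000 + 11.50·1310 + 2.600·1100 + 22.00·1440) / 166.1 = 49630/166.1 = 298.8 µg/L.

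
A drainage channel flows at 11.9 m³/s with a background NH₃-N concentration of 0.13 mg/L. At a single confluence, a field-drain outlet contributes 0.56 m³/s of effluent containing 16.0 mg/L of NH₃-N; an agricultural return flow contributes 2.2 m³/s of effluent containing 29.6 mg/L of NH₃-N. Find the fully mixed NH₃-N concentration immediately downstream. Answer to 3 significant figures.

Conservation of mass: C = (11.90·0.1300 + 0.5600·16.00 + 2.200·29.60) / 14.66 = 75.63/14.66 = 5.159 mg/L.

5.16 mg/L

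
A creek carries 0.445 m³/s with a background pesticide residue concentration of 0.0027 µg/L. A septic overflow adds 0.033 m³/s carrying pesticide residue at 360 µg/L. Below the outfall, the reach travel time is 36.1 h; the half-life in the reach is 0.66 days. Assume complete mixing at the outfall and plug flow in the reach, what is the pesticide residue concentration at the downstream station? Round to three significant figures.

Mass balance: C = (0.4450·0.002700 + 0.03300·360.0) / 0.4780 = 11.88/0.4780 = 24.86 µg/L.
Half-life 0.66 d → k = ln 2 / 0.66 = 1.050 d⁻¹.
Applying C = C₀e^(−kt): 24.86 × 0.2060 = 5.121 µg/L.

5.12 µg/L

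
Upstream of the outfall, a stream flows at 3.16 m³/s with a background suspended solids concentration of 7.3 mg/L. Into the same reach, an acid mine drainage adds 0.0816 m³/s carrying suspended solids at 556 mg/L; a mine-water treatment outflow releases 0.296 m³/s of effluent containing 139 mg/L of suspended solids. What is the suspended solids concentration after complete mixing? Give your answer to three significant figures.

Flow-weighted average: C = (3.160·7.300 + 0.08160·556.0 + 0.2960·139.0) / 3.538 = 109.6/3.538 = 30.98 mg/L.

31.0 mg/L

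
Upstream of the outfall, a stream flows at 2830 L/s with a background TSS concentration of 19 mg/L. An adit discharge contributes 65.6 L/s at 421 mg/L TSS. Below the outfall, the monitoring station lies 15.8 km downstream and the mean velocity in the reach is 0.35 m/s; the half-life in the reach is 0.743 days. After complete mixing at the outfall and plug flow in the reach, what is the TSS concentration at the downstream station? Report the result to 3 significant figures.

After mixing, C = (2830·19.00 + 65.60·421.0) / 2896 = 81390/2896 = 28.11 mg/L.
Travel time t = 15.8·1000 / 0.35 = 45140 s = 12.54 h.
Half-life 0.743 d → k = ln 2 / 0.743 = 0.9329 d⁻¹.
First-order decay: C = 28.11·exp(−k·t) = 28.11·0.6142 = 17.26 mg/L.

17.3 mg/L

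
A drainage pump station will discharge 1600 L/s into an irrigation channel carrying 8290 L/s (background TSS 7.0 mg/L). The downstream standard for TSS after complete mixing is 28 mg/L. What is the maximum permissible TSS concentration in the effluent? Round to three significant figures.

137 mg/L

At the limit, (Qr·Cr + Qe·Cₑ)/(Qr + Qe) = 28:
Cₑ = (9890·28 − 8290·7.000) / 1600 = 136.8 mg/L.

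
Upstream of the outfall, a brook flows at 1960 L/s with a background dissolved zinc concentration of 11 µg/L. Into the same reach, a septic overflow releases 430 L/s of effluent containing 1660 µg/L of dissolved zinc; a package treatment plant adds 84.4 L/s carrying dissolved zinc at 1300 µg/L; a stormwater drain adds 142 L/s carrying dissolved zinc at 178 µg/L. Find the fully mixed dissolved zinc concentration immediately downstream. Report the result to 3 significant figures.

333 µg/L

Mass balance: C = (1960·11.00 + 430.0·1660 + 84.40·1300 + 142.0·178.0) / 2616 = 870400/2616 = 332.7 µg/L.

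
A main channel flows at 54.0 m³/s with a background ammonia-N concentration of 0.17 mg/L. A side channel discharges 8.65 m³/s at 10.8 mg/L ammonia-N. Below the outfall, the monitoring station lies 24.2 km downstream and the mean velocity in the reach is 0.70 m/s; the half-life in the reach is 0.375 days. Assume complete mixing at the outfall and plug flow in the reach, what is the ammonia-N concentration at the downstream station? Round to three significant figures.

Conservation of mass: C = (54.00·0.1700 + 8.650·10.80) / 62.65 = 102.6/62.65 = 1.638 mg/L.
Travel time t = 24.2·1000 / 0.70 = 34570 s = 9.603 h.
Half-life 0.375 d → k = ln 2 / 0.375 = 1.848 d⁻¹.
First-order decay: C = 1.638·exp(−k·t) = 1.638·0.4773 = 0.7817 mg/L.

0.782 mg/L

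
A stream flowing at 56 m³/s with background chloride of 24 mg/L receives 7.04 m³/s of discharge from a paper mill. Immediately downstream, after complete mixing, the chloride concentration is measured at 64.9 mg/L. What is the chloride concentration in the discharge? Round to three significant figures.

Mass balance: 56.00·24.00 + 7.040·Cₑ = 63.04·64.90
→ Cₑ = (63.04·64.90 − 56.00·24.00) / 7.040 = 390.2 mg/L.

390 mg/L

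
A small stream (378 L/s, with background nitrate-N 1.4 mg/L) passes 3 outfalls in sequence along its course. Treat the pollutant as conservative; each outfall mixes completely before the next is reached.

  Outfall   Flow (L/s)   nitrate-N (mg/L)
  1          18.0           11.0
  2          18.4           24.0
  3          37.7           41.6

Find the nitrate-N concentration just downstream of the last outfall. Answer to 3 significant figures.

After outfall 1: Q = 378.0 + 18.00 = 396.0 L/s; C = (378.0·1.400 + 18.00·11.00)/396.0 = 1.836 mg/L.
After outfall 2: Q = 396.0 + 18.40 = 414.4 L/s; C = (396.0·1.836 + 18.40·24.00)/414.4 = 2.820 mg/L.
After outfall 3: Q = 414.4 + 37.70 = 452.1 L/s; C = (414.4·2.820 + 37.70·41.60)/452.1 = 6.054 mg/L.

6.05 mg/L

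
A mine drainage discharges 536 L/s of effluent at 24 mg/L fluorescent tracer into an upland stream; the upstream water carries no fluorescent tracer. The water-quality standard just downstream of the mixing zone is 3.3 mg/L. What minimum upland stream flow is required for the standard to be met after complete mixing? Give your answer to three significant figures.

Set C_mix = 3.3: (Q·0 + 536.0·24.00) / (Q + 536.0) = 3.3
→ Q = 536.0·(24.00 − 3.3)/(3.3 − 0) = 3362 L/s.

3360 L/s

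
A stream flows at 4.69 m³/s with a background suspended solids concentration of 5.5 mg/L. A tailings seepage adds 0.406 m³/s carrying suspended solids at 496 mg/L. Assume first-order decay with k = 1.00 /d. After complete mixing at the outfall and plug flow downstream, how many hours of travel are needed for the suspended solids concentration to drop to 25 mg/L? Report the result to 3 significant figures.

13.9 h

Conservation of mass: C = (4.690·5.500 + 0.4060·496.0) / 5.096 = 227.2/5.096 = 44.58 mg/L.
44.58·exp(−k·t) = 25 → t = ln(44.58/25)/k = 49970 s = 13.88 h.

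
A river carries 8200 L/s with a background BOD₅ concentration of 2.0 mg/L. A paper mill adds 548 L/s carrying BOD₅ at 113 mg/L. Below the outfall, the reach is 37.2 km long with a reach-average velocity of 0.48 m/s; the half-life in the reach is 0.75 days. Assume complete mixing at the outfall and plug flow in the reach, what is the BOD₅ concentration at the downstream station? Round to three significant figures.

3.91 mg/L

After mixing, C = (8200·2.000 + 548.0·113.0) / 8748 = 78320/8748 = 8.953 mg/L.
Travel time t = 37.2·1000 / 0.48 = 77500 s = 21.53 h.
Half-life 0.75 d → k = ln 2 / 0.75 = 0.9242 d⁻¹.
Applying C = C₀e^(−kt): 8.953 × 0.4365 = 3.908 mg/L.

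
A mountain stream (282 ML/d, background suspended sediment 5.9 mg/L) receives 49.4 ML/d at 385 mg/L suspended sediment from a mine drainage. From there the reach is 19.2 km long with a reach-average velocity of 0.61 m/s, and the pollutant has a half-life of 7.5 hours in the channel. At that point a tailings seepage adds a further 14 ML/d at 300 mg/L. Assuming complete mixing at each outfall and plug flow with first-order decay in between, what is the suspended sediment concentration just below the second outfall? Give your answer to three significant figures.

38.9 mg/L

Mass balance: C = (282.0·5.900 + 49.40·385.0) / 331.4 = 20680/331.4 = 62.41 mg/L; combined flow 331.4 ML/d.
Travel time t = 19.2·1000 / 0.61 = 31480 s = 8.743 h.
Half-life 7.5 h → k = ln 2 / 7.5 = 0.09242 h⁻¹ = 2.218 d⁻¹.
After decay, C = 62.41 × e^(−kt) = 62.41 × 0.4457 = 27.82 mg/L.
Second outfall: C = (331.4·27.82 + 14.00·300.0)/345.4 = 38.85 mg/L.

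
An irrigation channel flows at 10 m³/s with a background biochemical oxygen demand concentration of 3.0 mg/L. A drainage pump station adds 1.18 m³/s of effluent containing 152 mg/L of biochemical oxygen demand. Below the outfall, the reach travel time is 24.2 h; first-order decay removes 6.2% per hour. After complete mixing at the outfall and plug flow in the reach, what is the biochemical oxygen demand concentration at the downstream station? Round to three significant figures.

Conservation of mass: C = (10.00·3.000 + 1.180·152.0) / 11.18 = 209.4/11.18 = 18.73 mg/L.
6.2%/h lost → k = −ln(1 − 0.062) = 0.06401 h⁻¹.
Applying C = C₀e^(−kt): 18.73 × 0.2125 = 3.979 mg/L.

3.98 mg/L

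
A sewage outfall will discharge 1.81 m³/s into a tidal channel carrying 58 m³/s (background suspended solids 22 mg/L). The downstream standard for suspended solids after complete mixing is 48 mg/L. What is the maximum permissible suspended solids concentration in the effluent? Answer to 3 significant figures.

881 mg/L

At the limit, (Qr·Cr + Qe·Cₑ)/(Qr + Qe) = 48:
Cₑ = (59.81·48 − 58.00·22.00) / 1.810 = 881.1 mg/L.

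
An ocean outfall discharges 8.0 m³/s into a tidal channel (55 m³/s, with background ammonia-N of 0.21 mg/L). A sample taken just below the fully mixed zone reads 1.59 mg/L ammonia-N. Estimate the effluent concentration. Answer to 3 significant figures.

Mass balance: 55.00·0.2100 + 8.000·Cₑ = 63.00·1.590
→ Cₑ = (63.00·1.590 − 55.00·0.2100) / 8.000 = 11.08 mg/L.

11.1 mg/L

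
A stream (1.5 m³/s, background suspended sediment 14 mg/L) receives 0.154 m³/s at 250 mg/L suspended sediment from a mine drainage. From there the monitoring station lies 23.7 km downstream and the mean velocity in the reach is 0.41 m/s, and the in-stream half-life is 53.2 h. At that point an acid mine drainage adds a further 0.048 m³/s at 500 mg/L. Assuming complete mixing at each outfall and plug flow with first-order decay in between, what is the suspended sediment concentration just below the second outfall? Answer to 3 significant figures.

42.5 mg/L

After mixing, C = (1.500·14.00 + 0.1540·250.0) / 1.654 = 59.50/1.654 = 35.97 mg/L; combined flow 1.654 m³/s.
Travel time t = 23.7·1000 / 0.41 = 57800 s = 16.06 h.
Half-life 53.2 h → k = ln 2 / 53.2 = 0.01303 h⁻¹ = 0.3127 d⁻¹.
Applying C = C₀e^(−kt): 35.97 × 0.8112 = 29.18 mg/L.
Second outfall: C = (1.654·29.18 + 0.04800·500.0)/1.702 = 42.46 mg/L.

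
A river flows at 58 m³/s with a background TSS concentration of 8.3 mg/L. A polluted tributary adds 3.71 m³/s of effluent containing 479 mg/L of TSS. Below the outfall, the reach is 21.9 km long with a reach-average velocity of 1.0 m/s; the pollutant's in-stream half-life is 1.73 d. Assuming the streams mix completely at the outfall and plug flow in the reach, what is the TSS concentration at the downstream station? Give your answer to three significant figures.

After mixing, C = (58.00·8.300 + 3.710·479.0) / 61.71 = 2258/61.71 = 36.60 mg/L.
Travel time t = 21.9·1000 / 1.0 = 21900 s = 6.083 h.
Half-life 1.73 d → k = ln 2 / 1.73 = 0.4007 d⁻¹.
Applying C = C₀e^(−kt): 36.60 × 0.9034 = 33.06 mg/L.

33.1 mg/L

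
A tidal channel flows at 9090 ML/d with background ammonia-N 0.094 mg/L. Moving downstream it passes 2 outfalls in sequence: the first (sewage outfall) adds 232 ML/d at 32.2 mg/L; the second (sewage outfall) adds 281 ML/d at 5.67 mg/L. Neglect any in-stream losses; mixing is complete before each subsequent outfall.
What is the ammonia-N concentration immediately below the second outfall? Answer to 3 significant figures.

1.03 mg/L

Below outfall 1: Q → 9322 ML/d, C = (9090·0.09400 + 232.0·32.20)/9322 = 0.8930 mg/L.
Below outfall 2: Q → 9603 ML/d, C = (9322·0.8930 + 281.0·5.670)/9603 = 1.033 mg/L.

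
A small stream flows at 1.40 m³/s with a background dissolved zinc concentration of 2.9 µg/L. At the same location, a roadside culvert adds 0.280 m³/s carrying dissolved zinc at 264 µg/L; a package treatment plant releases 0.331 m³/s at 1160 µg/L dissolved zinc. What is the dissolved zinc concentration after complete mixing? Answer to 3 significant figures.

230 µg/L

After mixing, C = (1.400·2.900 + 0.2800·264.0 + 0.3310·1160) / 2.011 = 461.9/2.011 = 229.7 µg/L.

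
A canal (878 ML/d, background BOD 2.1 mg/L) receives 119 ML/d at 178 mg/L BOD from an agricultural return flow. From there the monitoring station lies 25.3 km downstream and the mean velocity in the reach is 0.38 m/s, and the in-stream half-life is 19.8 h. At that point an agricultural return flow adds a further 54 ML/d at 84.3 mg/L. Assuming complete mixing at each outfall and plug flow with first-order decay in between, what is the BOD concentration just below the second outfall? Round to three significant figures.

15.8 mg/L

Conservation of mass: C = (878.0·2.100 + 119.0·178.0) / 997.0 = 23030/997.0 = 23.10 mg/L; combined flow 997.0 ML/d.
Travel time t = 25.3·1000 / 0.38 = 66580 s = 18.49 h.
Half-life 19.8 h → k = ln 2 / 19.8 = 0.03501 h⁻¹ = 0.8402 d⁻¹.
Decay over the reach: 23.10·exp(−kt) = 23.10·0.5234 = 12.09 mg/L.
At the second outfall, C = (997.0·12.09 + 54.00·84.30) / (997.0 + 54.00) = 15.80 mg/L.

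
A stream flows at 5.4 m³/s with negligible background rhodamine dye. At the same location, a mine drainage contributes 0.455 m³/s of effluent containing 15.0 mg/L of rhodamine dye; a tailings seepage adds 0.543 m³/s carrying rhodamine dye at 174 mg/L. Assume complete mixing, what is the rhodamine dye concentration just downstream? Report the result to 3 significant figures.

15.8 mg/L

After mixing, C = (5.400·0 + 0.4550·15.00 + 0.5430·174.0) / 6.398 = 101.3/6.398 = 15.83 mg/L.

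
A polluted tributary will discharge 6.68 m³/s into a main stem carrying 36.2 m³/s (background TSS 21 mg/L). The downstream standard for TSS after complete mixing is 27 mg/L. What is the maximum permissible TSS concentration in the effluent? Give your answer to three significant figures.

59.5 mg/L

At the limit, (Qr·Cr + Qe·Cₑ)/(Qr + Qe) = 27:
Cₑ = (42.88·27 − 36.20·21.00) / 6.680 = 59.51 mg/L.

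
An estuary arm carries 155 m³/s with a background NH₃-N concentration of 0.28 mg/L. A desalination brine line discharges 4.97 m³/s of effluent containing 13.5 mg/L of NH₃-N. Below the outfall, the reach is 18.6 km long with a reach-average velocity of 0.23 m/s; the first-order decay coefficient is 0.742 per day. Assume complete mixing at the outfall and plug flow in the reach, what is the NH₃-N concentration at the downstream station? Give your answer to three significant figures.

Mixed concentration C = ΣQC/ΣQ = (155.0·0.2800 + 4.970·13.50) / 160.0 = 110.5/160.0 = 0.6907 mg/L.
Travel time t = 18.6·1000 / 0.23 = 80870 s = 22.46 h.
After decay, C = 0.6907 × e^(−kt) = 0.6907 × 0.4993 = 0.3449 mg/L.

0.345 mg/L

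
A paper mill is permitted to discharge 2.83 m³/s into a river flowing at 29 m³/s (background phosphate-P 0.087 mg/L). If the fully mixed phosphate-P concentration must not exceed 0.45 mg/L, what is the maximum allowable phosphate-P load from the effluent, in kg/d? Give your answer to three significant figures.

Mass balance at the limit: 29.00·0.08700 + 2.830·Cₑ = 31.83·0.45 → Cₑ = 4.170 mg/L.
Load = 2.830 m³/s × 4.170 g/m³ × 86 400 s/d = 1020 kg/d.

1020 kg/d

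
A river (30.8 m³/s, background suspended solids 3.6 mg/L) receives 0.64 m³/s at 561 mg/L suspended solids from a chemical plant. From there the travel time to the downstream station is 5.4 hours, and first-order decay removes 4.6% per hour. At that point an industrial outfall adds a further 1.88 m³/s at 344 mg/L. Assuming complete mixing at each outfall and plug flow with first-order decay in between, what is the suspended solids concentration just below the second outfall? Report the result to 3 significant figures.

30.3 mg/L

Conservation of mass: C = (30.80·3.600 + 0.6400·561.0) / 31.44 = 469.9/31.44 = 14.95 mg/L; combined flow 31.44 m³/s.
4.6%/h lost → k = −ln(1 − 0.046) = 0.04709 h⁻¹.
First-order decay: C = 14.95·exp(−k·t) = 14.95·0.7755 = 11.59 mg/L.
Second outfall: C = (31.44·11.59 + 1.880·344.0)/33.32 = 30.35 mg/L.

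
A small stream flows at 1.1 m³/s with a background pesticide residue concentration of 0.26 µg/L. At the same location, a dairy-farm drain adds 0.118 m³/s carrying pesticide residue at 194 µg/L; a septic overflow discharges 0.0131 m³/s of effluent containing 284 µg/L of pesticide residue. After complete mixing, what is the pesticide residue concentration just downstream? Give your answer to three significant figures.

21.8 µg/L

Flow-weighted average: C = (1.100·0.2600 + 0.1180·194.0 + 0.01310·284.0) / 1.231 = 26.90/1.231 = 21.85 µg/L.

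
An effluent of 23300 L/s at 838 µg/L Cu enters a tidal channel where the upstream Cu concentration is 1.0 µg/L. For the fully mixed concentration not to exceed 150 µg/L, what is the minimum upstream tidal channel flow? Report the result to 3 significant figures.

Set C_mix = 150: (Q·1.000 + 23300·838.0) / (Q + 23300) = 150
→ Q = 23300·(838.0 − 150)/(150 − 1.000) = 107600 L/s.

108000 L/s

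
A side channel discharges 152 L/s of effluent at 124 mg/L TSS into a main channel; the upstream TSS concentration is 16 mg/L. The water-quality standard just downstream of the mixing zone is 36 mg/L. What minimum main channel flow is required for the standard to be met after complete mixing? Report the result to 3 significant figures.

Set C_mix = 36: (Q·16.00 + 152.0·124.0) / (Q + 152.0) = 36
→ Q = 152.0·(124.0 − 36)/(36 − 16.00) = 668.8 L/s.

669 L/s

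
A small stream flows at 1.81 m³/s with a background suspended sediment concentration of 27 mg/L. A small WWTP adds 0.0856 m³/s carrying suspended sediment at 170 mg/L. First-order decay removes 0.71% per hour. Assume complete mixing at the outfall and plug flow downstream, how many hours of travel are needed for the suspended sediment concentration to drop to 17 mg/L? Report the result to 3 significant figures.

Mixed concentration C = ΣQC/ΣQ = (1.810·27.00 + 0.08560·170.0) / 1.896 = 63.42/1.896 = 33.46 mg/L.
0.71%/h lost → k = −ln(1 − 0.0071) = 0.007125 h⁻¹.
33.46·exp(−k·t) = 17 → t = ln(33.46/17)/k = 342100 s = 95.02 h.

95.0 h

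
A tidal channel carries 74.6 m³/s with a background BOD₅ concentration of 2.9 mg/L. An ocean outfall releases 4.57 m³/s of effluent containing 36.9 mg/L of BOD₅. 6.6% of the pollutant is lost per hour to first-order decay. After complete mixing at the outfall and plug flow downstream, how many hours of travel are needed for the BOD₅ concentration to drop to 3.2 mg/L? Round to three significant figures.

6.13 h

Flow-weighted average: C = (74.60·2.900 + 4.570·36.90) / 79.17 = 385.0/79.17 = 4.863 mg/L.
6.6%/h lost → k = −ln(1 − 0.066) = 0.06828 h⁻¹.
4.863·exp(−k·t) = 3.2 → t = ln(4.863/3.2)/k = 22060 s = 6.128 h.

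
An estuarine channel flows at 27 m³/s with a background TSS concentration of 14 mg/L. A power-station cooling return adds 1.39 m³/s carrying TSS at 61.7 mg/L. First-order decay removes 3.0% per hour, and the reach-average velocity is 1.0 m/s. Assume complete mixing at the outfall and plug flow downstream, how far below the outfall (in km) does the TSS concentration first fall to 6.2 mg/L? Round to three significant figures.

Mass balance: C = (27.00·14.00 + 1.390·61.70) / 28.39 = 463.8/28.39 = 16.34 mg/L.
3.0%/h lost → k = −ln(1 − 0.03) = 0.03046 h⁻¹.
Set 16.34·exp(−k·t) = 6.2 → t = ln(16.34/6.2)/k = 114500 s = 31.81 h.
Distance = v·t = 1.0·114500 = 114500 m = 114.5 km.

115 km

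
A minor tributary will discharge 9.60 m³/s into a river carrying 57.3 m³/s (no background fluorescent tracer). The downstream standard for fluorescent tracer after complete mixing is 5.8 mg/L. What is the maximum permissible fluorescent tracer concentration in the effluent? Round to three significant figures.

40.4 mg/L

At the limit, (Qr·Cr + Qe·Cₑ)/(Qr + Qe) = 5.8:
Cₑ = (66.90·5.8 − 57.30·0) / 9.600 = 40.42 mg/L.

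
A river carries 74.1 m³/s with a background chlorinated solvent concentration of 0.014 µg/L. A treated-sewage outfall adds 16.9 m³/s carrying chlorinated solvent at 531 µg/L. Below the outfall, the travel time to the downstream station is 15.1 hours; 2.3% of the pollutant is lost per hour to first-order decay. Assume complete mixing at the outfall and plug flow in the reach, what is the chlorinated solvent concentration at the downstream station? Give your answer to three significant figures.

Mixed concentration C = ΣQC/ΣQ = (74.10·0.01400 + 16.90·531.0) / 91.00 = 8975/91.00 = 98.63 µg/L.
2.3%/h lost → k = −ln(1 − 0.023) = 0.02327 h⁻¹.
After decay, C = 98.63 × e^(−kt) = 98.63 × 0.7037 = 69.41 µg/L.

69.4 µg/L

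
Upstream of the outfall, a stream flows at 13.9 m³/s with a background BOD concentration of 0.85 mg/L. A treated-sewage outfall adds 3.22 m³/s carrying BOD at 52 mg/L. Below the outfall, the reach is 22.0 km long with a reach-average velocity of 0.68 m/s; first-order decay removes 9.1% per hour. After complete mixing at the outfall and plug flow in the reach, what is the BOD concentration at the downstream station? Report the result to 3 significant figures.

4.44 mg/L

After mixing, C = (13.90·0.8500 + 3.220·52.00) / 17.12 = 179.3/17.12 = 10.47 mg/L.
Travel time t = 22.0·1000 / 0.68 = 32350 s = 8.987 h.
9.1%/h lost → k = −ln(1 − 0.091) = 0.09541 h⁻¹.
After decay, C = 10.47 × e^(−kt) = 10.47 × 0.4242 = 4.442 mg/L.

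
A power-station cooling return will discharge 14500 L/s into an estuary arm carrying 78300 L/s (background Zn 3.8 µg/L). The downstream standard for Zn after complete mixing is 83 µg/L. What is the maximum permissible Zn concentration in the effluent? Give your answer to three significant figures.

At the limit, (Qr·Cr + Qe·Cₑ)/(Qr + Qe) = 83:
Cₑ = (92800·83 − 78300·3.800) / 14500 = 510.7 µg/L.

511 µg/L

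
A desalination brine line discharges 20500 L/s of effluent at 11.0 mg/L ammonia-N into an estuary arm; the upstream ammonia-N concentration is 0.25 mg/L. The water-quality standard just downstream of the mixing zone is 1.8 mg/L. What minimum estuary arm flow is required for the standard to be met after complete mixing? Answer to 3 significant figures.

Set C_mix = 1.8: (Q·0.2500 + 20500·11.00) / (Q + 20500) = 1.8
→ Q = 20500·(11.00 − 1.8)/(1.8 − 0.2500) = 121700 L/s.

122000 L/s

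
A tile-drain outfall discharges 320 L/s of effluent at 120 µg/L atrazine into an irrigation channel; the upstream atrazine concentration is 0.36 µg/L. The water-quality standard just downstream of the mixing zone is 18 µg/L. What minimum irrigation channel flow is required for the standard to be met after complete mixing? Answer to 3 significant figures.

1850 L/s

Set C_mix = 18: (Q·0.3600 + 320.0·120.0) / (Q + 320.0) = 18
→ Q = 320.0·(120.0 − 18)/(18 − 0.3600) = 1850 L/s.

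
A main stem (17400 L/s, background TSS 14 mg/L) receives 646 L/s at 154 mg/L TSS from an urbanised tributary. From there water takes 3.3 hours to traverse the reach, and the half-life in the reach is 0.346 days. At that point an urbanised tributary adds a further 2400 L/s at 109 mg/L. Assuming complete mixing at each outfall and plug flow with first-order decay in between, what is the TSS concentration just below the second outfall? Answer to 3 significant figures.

25.5 mg/L

Flow-weighted average: C = (17400·14.00 + 646.0·154.0) / 18050 = 343100/18050 = 19.01 mg/L; combined flow 18050 L/s.
Half-life 0.346 d → k = ln 2 / 0.346 = 2.003 d⁻¹.
Applying C = C₀e^(−kt): 19.01 × 0.7592 = 14.43 mg/L.
Second outfall: C = (18050·14.43 + 2400·109.0)/20450 = 25.53 mg/L.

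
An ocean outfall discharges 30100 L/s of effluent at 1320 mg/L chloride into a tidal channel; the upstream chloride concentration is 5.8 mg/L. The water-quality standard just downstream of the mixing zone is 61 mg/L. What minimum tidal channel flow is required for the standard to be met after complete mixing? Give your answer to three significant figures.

687000 L/s

Set C_mix = 61: (Q·5.800 + 30100·1320) / (Q + 30100) = 61
→ Q = 30100·(1320 − 61)/(61 − 5.800) = 686500 L/s.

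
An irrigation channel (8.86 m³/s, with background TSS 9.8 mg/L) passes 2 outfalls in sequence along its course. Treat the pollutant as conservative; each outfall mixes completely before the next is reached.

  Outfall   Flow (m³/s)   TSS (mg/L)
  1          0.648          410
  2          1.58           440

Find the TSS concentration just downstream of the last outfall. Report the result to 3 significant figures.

94.5 mg/L

After outfall 1: Q = 8.860 + 0.6480 = 9.508 m³/s; C = (8.860·9.800 + 0.6480·410.0)/9.508 = 37.07 mg/L.
After outfall 2: Q = 9.508 + 1.580 = 11.09 m³/s; C = (9.508·37.07 + 1.580·440.0)/11.09 = 94.49 mg/L.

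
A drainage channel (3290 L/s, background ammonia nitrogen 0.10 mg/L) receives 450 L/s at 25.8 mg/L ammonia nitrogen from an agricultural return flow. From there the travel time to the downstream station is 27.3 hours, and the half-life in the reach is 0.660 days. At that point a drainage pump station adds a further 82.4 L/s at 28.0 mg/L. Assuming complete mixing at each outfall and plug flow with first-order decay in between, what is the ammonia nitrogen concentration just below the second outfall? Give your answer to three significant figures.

Mixed concentration C = ΣQC/ΣQ = (3290·0.1000 + 450.0·25.80) / 3740 = 11940/3740 = 3.192 mg/L; combined flow 3740 L/s.
Half-life 0.660 d → k = ln 2 / 0.660 = 1.050 d⁻¹.
After decay, C = 3.192 × e^(−kt) = 3.192 × 0.3028 = 0.9667 mg/L.
Second outfall: C = (3740·0.9667 + 82.40·28.00)/3822 = 1.549 mg/L.

1.55 mg/L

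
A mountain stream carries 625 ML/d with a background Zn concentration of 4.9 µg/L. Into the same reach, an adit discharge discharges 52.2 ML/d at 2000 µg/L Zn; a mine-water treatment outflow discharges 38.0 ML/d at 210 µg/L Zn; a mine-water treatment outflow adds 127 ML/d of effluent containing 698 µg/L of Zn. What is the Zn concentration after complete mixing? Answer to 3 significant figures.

242 µg/L

After mixing, C = (625.0·4.900 + 52.20·2000 + 38.00·210.0 + 127.0·698.0) / 842.2 = 204100/842.2 = 242.3 µg/L.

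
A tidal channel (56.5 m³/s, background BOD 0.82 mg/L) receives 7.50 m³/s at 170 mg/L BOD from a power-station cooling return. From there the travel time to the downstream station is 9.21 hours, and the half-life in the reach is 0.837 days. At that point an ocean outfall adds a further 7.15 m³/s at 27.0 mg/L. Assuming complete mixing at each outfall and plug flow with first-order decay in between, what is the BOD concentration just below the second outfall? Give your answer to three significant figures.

16.2 mg/L

After mixing, C = (56.50·0.8200 + 7.500·170.0) / 64.00 = 1321/64.00 = 20.65 mg/L; combined flow 64.00 m³/s.
Half-life 0.837 d → k = ln 2 / 0.837 = 0.8281 d⁻¹.
After decay, C = 20.65 × e^(−kt) = 20.65 × 0.7278 = 15.02 mg/L.
Second outfall: C = (64.00·15.02 + 7.150·27.00)/71.15 = 16.23 mg/L.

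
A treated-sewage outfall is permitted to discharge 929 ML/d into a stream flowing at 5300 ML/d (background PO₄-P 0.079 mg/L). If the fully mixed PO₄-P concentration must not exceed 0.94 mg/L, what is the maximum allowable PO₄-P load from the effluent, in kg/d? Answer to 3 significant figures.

5440 kg/d

Mass balance at the limit: 5300·0.07900 + 929.0·Cₑ = 6229·0.94 → Cₑ = 5.852 mg/L.
929.0 ML/d = 10.75 m³/s. Load = 10.75 m³/s × 5.852 g/m³ × 86 400 s/d = 5437 kg/d.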